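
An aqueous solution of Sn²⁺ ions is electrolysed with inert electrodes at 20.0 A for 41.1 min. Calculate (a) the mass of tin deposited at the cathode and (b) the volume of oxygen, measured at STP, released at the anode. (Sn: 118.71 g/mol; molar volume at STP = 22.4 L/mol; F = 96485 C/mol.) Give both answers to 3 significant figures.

Q = 20.0 × 2466 = 49320 C; n(e⁻) = 49320 / 96485 = 0.5112 mol
Cathode: Sn²⁺ + 2e⁻ → Sn → n(Sn) = 0.5112/2 = 0.2556 mol → 30.3 g
Anode: 2H₂O → O₂ + 4H⁺ + 4e⁻ → n(O₂) = 0.5112/4 = 0.1278 mol → 2.86 L

30.3 g Sn; 2.86 L O₂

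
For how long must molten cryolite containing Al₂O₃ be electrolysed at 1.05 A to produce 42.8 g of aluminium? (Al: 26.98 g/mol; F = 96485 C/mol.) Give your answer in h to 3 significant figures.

n(Al) = 42.8 / 26.98 = 1.586 mol
Al³⁺ + 3e⁻ → Al, so n(e⁻) = 3 × 1.586 = 4.758 mol
Q = 4.758 × 96485 = 4.591×10^5 C
t = Q / I = 4.591×10^5 / 1.05 = 4.372×10^5 s = 121 h

121 h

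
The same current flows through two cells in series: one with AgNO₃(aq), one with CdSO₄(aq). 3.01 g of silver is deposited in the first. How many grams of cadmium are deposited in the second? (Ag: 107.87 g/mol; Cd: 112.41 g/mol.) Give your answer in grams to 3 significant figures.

n(Ag) = 3.01 / 107.87 = 0.02790 mol
Ag⁺ + e⁻ → Ag, so n(e⁻) = 0.02790 mol
The cells are in series, so the same charge (and hence the same n(e⁻) = 0.02790 mol) passes through both.
Cd²⁺ + 2e⁻ → Cd, so n(Cd) = 0.02790 / 2 = 0.01395 mol
m(Cd) = 0.01395 × 112.41 = 1.57 g

1.57 g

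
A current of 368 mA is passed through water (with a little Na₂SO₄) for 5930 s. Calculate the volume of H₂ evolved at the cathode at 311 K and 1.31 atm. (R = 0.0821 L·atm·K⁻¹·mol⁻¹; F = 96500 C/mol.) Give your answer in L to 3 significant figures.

0.220 L

Charge passed = 0.368 × 5930 = 2182 C
n(e⁻) = 2182 / 96500 = 0.02261 mol
2H⁺ + 2e⁻ → H₂, so n(H₂) = 0.02261 / 2 = 0.01131 mol
V = nRT/P = 0.01131 × 0.0821 × 311 / 1.31 = 0.2204 L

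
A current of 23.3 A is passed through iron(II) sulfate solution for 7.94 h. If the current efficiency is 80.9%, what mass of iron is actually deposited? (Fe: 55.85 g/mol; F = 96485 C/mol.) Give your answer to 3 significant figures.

156 g

Q = 23.3 × 28584 = 6.660×10^5 C
n(e⁻) = 6.660×10^5 / 96485 = 6.903 mol
Fe²⁺ + 2e⁻ → Fe, so theoretical m(Fe) = 3.452 × 55.85 = 192.8 g
Actual mass = 80.9% × 192.8 = 156 g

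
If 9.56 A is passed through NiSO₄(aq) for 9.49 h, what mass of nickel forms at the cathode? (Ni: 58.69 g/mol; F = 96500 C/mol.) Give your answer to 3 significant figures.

Q = 9.56 A × 34164 s = 3.266×10^5 C
n(e⁻) = Q/F = 3.266×10^5/96500 = 3.384 mol
Ni²⁺ + 2e⁻ → Ni, so n(Ni) = 3.384 / 2 = 1.692 mol
m = 1.692 × 58.69 = 99.3 g

99.3 g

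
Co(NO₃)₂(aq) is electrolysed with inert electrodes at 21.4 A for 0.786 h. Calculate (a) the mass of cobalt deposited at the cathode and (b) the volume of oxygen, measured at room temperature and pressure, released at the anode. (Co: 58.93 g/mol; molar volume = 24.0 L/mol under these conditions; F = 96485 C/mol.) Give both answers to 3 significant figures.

18.5 g Co; 3.77 L O₂

Q = 21.4 × 2829.6 = 60550 C; n(e⁻) = 60550 / 96485 = 0.6276 mol
Cathode: Co²⁺ + 2e⁻ → Co → n(Co) = 0.6276/2 = 0.3138 mol → 18.5 g
Anode: 2H₂O → O₂ + 4H⁺ + 4e⁻ → n(O₂) = 0.6276/4 = 0.1569 mol → 3.77 L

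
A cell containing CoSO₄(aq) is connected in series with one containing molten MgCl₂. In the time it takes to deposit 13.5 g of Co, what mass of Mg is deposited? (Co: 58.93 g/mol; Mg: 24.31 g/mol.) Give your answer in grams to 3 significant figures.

5.57 g

n(Co) = 13.5 / 58.93 = 0.2291 mol
Co²⁺ + 2e⁻ → Co, so n(e⁻) = 2 × 0.2291 = 0.4582 mol
In series, the same 0.4582 mol of electrons flows through the second cell.
Mg²⁺ + 2e⁻ → Mg, so n(Mg) = 0.4582 / 2 = 0.2291 mol
m(Mg) = 0.2291 × 24.31 = 5.57 g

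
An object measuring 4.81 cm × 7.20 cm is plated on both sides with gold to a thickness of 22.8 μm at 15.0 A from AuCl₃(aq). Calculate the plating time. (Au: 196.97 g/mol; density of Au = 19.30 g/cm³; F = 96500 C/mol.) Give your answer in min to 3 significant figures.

4.98 min

Plated area = 2 × 4.81 × 7.20 = 69.26 cm²
Volume = 69.26 × 22.8×10⁻⁴ cm = 0.1579 cm³
m(Au) = 0.1579 × 19.30 = 3.047 g
n(Au) = 3.047 / 196.97 = 0.01547 mol; n(e⁻) = 3 × 0.01547 = 0.04641 mol
Q = 0.04641 × 96500 = 4479 C
t = 4479 / 15.0 = 298.6 s = 4.98 min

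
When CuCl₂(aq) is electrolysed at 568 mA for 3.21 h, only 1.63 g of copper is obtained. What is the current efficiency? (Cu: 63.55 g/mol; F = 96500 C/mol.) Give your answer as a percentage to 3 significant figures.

75.4%

Q = 0.568 × 11556 = 6564 C
n(e⁻) = 6564 / 96500 = 0.06802 mol
Cu²⁺ + 2e⁻ → Cu, so theoretical n(Cu) = 0.03401 mol → 2.161 g
Efficiency = 1.63 / 2.161 = 0.7543 = 75.4%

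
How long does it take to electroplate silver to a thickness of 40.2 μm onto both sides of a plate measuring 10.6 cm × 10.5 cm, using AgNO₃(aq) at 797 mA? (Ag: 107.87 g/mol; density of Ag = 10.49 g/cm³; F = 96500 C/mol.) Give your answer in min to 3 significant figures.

176 min

Plated area = 2 × 10.6 × 10.5 = 222.6 cm²
Volume = 222.6 × 40.2×10⁻⁴ cm = 0.8949 cm³
m(Ag) = 0.8949 × 10.49 = 9.388 g
n(Ag) = 9.388 / 107.87 = 0.08703 mol; n(e⁻) = 0.08703 mol
Q = 0.08703 × 96500 = 8398 C
t = 8398 / 0.797 = 10540 s = 176 min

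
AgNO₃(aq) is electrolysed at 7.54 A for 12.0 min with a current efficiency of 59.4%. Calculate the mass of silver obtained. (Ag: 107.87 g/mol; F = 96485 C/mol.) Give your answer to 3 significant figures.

Q = 7.54 × 720 = 5429 C
n(e⁻) = 5429 / 96485 = 0.05627 mol
Ag⁺ + e⁻ → Ag, so theoretical m(Ag) = 0.05627 × 107.87 = 6.070 g
Actual mass = 59.4% × 6.070 = 3.61 g

3.61 g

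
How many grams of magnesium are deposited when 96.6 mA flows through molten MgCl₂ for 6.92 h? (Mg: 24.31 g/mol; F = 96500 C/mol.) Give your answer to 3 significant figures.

Q = 0.0966 A × 24912 s = 2406 C
Moles of electrons = 2406 / 96500 = 0.02493 mol
Mg²⁺ + 2e⁻ → Mg, so n(Mg) = 0.02493 / 2 = 0.01247 mol
m = 0.01247 × 24.31 = 0.303 g

0.303 g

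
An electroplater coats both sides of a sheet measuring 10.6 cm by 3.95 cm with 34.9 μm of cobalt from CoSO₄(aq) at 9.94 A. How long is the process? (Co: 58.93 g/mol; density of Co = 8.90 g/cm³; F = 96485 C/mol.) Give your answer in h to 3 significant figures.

0.238 h

Plated area = 2 × 10.6 × 3.95 = 83.74 cm²
Volume = 83.74 × 34.9×10⁻⁴ cm = 0.2923 cm³
m(Co) = 0.2923 × 8.90 = 2.601 g
n(Co) = 2.601 / 58.93 = 0.04414 mol; n(e⁻) = 2 × 0.04414 = 0.08828 mol
Q = 0.08828 × 96485 = 8518 C
t = 8518 / 9.94 = 856.9 s = 0.238 h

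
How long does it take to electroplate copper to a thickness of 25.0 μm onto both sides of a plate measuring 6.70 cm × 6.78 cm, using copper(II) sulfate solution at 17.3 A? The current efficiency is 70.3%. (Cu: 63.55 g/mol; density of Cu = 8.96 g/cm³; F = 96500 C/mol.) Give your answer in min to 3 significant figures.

8.47 min

Plated area = 2 × 6.70 × 6.78 = 90.85 cm²
Volume = 90.85 × 25.0×10⁻⁴ cm = 0.2271 cm³
m(Cu) = 0.2271 × 8.96 = 2.035 g
n(Cu) = 2.035 / 63.55 = 0.03202 mol; n(e⁻) = 2 × 0.03202 = 0.06404 mol
Q = 0.06404 × 96500 / 0.703 = 8791 C
t = 8791 / 17.3 = 508.2 s = 8.47 min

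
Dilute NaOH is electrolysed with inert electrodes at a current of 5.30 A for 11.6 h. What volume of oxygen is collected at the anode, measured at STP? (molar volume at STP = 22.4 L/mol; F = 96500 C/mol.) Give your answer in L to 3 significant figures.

Charge passed = 5.30 × 41760 = 2.213×10^5 C
n(e⁻) = 2.213×10^5 / 96500 = 2.293 mol
2H₂O → O₂ + 4H⁺ + 4e⁻, so n(O₂) = 2.293 / 4 = 0.5733 mol
V = 0.5733 × 22.4 = 12.84 L

12.8 L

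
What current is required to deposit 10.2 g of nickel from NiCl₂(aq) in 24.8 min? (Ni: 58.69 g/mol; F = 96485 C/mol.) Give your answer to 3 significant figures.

22.5 A

n(Ni) = 10.2 / 58.69 = 0.1738 mol
Ni²⁺ + 2e⁻ → Ni, so n(e⁻) = 2 × 0.1738 = 0.3476 mol
Q = 0.3476 × 96485 = 33540 C
I = Q / t = 33540 / 1488 s = 22.5 A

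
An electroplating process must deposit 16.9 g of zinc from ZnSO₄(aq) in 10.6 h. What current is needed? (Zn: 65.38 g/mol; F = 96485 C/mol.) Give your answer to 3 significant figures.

1.31 A

n(Zn) = 16.9 / 65.38 = 0.2585 mol
Zn²⁺ + 2e⁻ → Zn, so n(e⁻) = 2 × 0.2585 = 0.5170 mol
Q = 0.5170 × 96485 = 49880 C
I = Q / t = 49880 / 38160 s = 1.31 A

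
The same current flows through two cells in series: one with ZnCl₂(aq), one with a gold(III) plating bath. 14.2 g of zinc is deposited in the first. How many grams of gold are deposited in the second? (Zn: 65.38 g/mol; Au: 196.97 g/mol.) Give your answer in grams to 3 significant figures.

n(Zn) = 14.2 / 65.38 = 0.2172 mol
Zn²⁺ + 2e⁻ → Zn, so n(e⁻) = 2 × 0.2172 = 0.4344 mol
Since the cells are in series, n(e⁻) in the Au cell is also 0.4344 mol.
Au³⁺ + 3e⁻ → Au, so n(Au) = 0.4344 / 3 = 0.1448 mol
m(Au) = 0.1448 × 196.97 = 28.5 g

28.5 g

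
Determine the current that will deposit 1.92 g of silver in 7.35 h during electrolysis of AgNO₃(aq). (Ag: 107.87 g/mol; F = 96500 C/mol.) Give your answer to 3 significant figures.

0.0649 A

n(Ag) = 1.92 / 107.87 = 0.01780 mol
Ag⁺ + e⁻ → Ag, so n(e⁻) = 0.01780 mol
Q = 0.01780 × 96500 = 1718 C
I = Q / t = 1718 / 26460 s = 0.0649 A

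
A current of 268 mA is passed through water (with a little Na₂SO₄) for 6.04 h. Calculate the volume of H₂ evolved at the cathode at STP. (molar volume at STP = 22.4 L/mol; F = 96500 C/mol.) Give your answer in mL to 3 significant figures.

Q = It = 0.268 × 21744 = 5827 C
Moles of electrons = 5827 / 96500 = 0.06038 mol
2H⁺ + 2e⁻ → H₂, so n(H₂) = 0.06038 / 2 = 0.03019 mol
V = 0.03019 × 22.4 = 0.6763 L
= 676 mL

676 mL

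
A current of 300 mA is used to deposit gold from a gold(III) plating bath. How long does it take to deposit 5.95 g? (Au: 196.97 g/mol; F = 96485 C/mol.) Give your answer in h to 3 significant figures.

n(Au) = 5.95 / 196.97 = 0.03021 mol
Au³⁺ + 3e⁻ → Au, so n(e⁻) = 3 × 0.03021 = 0.09063 mol
Q = 0.09063 × 96485 = 8744 C
t = Q / I = 8744 / 0.300 = 29150 s = 8.10 h

8.10 h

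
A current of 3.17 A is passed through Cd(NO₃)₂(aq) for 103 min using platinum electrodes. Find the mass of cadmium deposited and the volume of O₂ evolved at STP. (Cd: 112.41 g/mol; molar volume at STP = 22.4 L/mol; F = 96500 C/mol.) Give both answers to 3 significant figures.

Q = 3.17 × 6180 = 19590 C; n(e⁻) = 19590 / 96500 = 0.2030 mol
Cathode: Cd²⁺ + 2e⁻ → Cd → n(Cd) = 0.2030/2 = 0.1015 mol → 11.4 g
Anode: 2H₂O → O₂ + 4H⁺ + 4e⁻ → n(O₂) = 0.2030/4 = 0.05075 mol → 1.14 L

11.4 g Cd; 1.14 L O₂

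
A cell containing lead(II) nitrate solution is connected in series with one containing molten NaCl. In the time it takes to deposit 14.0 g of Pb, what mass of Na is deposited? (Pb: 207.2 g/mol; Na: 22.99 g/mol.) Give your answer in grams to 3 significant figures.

3.11 g

n(Pb) = 14.0 / 207.2 = 0.06757 mol
Pb²⁺ + 2e⁻ → Pb, so n(e⁻) = 2 × 0.06757 = 0.1351 mol
Since the cells are in series, n(e⁻) in the Na cell is also 0.1351 mol.
Na⁺ + e⁻ → Na, so n(Na) = 0.1351 mol
m(Na) = 0.1351 × 22.99 = 3.11 g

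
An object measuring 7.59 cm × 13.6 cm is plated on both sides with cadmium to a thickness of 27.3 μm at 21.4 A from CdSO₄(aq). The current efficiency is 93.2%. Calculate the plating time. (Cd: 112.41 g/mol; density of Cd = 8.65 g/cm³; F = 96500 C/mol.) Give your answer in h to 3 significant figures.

Plated area = 2 × 7.59 × 13.6 = 206.4 cm²
Volume = 206.4 × 27.3×10⁻⁴ cm = 0.5635 cm³
m(Cd) = 0.5635 × 8.65 = 4.874 g
n(Cd) = 4.874 / 112.41 = 0.04336 mol; n(e⁻) = 2 × 0.04336 = 0.08672 mol
Q = 0.08672 × 96500 / 0.932 = 8979 C
t = 8979 / 21.4 = 419.6 s = 0.117 h

0.117 h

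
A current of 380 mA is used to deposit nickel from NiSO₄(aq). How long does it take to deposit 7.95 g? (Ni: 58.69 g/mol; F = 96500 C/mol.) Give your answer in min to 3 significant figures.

1150 min

n(Ni) = 7.95 / 58.69 = 0.1355 mol
Ni²⁺ + 2e⁻ → Ni, so n(e⁻) = 2 × 0.1355 = 0.2710 mol
Q = 0.2710 × 96500 = 26150 C
t = Q / I = 26150 / 0.380 = 68820 s = 1150 min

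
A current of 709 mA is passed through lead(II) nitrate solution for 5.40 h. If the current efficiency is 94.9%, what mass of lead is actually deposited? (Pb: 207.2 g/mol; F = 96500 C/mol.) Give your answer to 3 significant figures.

Q = 0.709 × 19440 = 13780 C
n(e⁻) = 13780 / 96500 = 0.1428 mol
Pb²⁺ + 2e⁻ → Pb, so theoretical m(Pb) = 0.07140 × 207.2 = 14.79 g
Actual mass = 94.9% × 14.79 = 14.0 g

14.0 g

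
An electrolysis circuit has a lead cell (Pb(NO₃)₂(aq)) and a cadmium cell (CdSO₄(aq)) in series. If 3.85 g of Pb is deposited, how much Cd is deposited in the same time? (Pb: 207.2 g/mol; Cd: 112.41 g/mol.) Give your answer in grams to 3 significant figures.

n(Pb) = 3.85 / 207.2 = 0.01858 mol
Pb²⁺ + 2e⁻ → Pb, so n(e⁻) = 2 × 0.01858 = 0.03716 mol
In series, the same 0.03716 mol of electrons flows through the second cell.
Cd²⁺ + 2e⁻ → Cd, so n(Cd) = 0.03716 / 2 = 0.01858 mol
m(Cd) = 0.01858 × 112.41 = 2.09 g

2.09 g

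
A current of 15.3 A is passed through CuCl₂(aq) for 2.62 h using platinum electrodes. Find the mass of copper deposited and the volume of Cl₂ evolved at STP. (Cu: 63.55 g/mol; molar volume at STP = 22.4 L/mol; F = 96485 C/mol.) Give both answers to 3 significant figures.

Q = 15.3 × 9432 = 1.443×10^5 C; n(e⁻) = 1.443×10^5 / 96485 = 1.496 mol
Cathode: Cu²⁺ + 2e⁻ → Cu → n(Cu) = 1.496/2 = 0.7480 mol → 47.5 g
Anode: 2Cl⁻ → Cl₂ + 2e⁻ → n(Cl₂) = 1.496/2 = 0.7480 mol → 16.8 L

47.5 g Cu; 16.8 L Cl₂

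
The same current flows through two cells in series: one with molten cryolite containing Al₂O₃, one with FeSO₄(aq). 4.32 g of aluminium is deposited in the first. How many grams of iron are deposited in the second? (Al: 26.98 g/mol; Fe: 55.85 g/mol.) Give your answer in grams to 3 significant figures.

13.4 g

n(Al) = 4.32 / 26.98 = 0.1601 mol
Al³⁺ + 3e⁻ → Al, so n(e⁻) = 3 × 0.1601 = 0.4803 mol
Same current for the same time ⇒ same n(e⁻) = 0.4803 mol in both cells.
Fe²⁺ + 2e⁻ → Fe, so n(Fe) = 0.4803 / 2 = 0.2402 mol
m(Fe) = 0.2402 × 55.85 = 13.4 g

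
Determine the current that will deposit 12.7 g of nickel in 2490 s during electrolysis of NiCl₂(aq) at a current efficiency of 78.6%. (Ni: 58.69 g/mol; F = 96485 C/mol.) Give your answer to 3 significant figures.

21.3 A

n(Ni) = 12.7 / 58.69 = 0.2164 mol
Ni²⁺ + 2e⁻ → Ni, so n(e⁻) = 2 × 0.2164 = 0.4328 mol
Q = 0.4328 × 96485 / 0.786 = 53130 C
I = Q / t = 53130 / 2490 s = 21.3 A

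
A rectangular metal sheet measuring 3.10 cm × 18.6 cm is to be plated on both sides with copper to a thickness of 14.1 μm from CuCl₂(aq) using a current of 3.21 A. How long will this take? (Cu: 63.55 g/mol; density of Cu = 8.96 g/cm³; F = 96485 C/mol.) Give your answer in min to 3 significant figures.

23.0 min

Plated area = 2 × 3.10 × 18.6 = 115.3 cm²
Volume = 115.3 × 14.1×10⁻⁴ cm = 0.1626 cm³
m(Cu) = 0.1626 × 8.96 = 1.457 g
n(Cu) = 1.457 / 63.55 = 0.02293 mol; n(e⁻) = 2 × 0.02293 = 0.04586 mol
Q = 0.04586 × 96485 = 4425 C
t = 4425 / 3.21 = 1379 s = 23.0 min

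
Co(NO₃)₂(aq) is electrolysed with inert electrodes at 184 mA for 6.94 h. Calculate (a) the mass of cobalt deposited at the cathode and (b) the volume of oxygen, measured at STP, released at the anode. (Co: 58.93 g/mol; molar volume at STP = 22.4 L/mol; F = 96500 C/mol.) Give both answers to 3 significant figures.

Q = 0.184 × 24984 = 4597 C; n(e⁻) = 4597 / 96500 = 0.04764 mol
Cathode: Co²⁺ + 2e⁻ → Co → n(Co) = 0.04764/2 = 0.02382 mol → 1.40 g
Anode: 2H₂O → O₂ + 4H⁺ + 4e⁻ → n(O₂) = 0.04764/4 = 0.01191 mol → 0.267 L

1.40 g Co; 0.267 L O₂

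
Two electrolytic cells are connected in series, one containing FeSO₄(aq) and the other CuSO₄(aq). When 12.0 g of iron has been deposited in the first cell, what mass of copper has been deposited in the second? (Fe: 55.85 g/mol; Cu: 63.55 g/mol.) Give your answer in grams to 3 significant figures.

n(Fe) = 12.0 / 55.85 = 0.2149 mol
Fe²⁺ + 2e⁻ → Fe, so n(e⁻) = 2 × 0.2149 = 0.4298 mol
Since the cells are in series, n(e⁻) in the Cu cell is also 0.4298 mol.
Cu²⁺ + 2e⁻ → Cu, so n(Cu) = 0.4298 / 2 = 0.2149 mol
m(Cu) = 0.2149 × 63.55 = 13.7 g

13.7 g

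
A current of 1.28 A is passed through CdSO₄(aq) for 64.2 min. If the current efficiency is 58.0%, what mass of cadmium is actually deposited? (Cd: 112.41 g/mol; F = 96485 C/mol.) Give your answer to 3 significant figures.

1.67 g

Q = 1.28 × 3852 = 4931 C
n(e⁻) = 4931 / 96485 = 0.05111 mol
Cd²⁺ + 2e⁻ → Cd, so theoretical m(Cd) = 0.02556 × 112.41 = 2.873 g
Actual mass = 58.0% × 2.873 = 1.67 g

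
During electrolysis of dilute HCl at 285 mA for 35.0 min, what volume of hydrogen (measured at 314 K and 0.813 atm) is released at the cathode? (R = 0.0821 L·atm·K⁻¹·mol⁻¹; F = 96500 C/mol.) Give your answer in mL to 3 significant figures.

98.3 mL

Q = It = 0.285 × 2100 = 598.5 C
n(e⁻) = Q/F = 598.5/96500 = 0.006202 mol
2H⁺ + 2e⁻ → H₂, so n(H₂) = 0.006202 / 2 = 0.003101 mol
V = nRT/P = 0.003101 × 0.0821 × 314 / 0.813 = 0.09833 L
= 98.3 mL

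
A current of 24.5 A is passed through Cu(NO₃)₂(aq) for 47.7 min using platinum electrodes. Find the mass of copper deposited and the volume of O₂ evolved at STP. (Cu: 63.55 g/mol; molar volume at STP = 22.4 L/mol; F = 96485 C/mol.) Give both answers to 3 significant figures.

Q = 24.5 × 2862 = 70120 C; n(e⁻) = 70120 / 96485 = 0.7267 mol
Cathode: Cu²⁺ + 2e⁻ → Cu → n(Cu) = 0.7267/2 = 0.3634 mol → 23.1 g
Anode: 2H₂O → O₂ + 4H⁺ + 4e⁻ → n(O₂) = 0.7267/4 = 0.1817 mol → 4.07 L

23.1 g Cu; 4.07 L O₂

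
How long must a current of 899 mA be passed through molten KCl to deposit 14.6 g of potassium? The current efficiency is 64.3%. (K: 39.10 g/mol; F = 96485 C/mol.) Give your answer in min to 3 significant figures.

1040 min

n(K) = 14.6 / 39.10 = 0.3734 mol
K⁺ + e⁻ → K, so n(e⁻) = 0.3734 mol
Q = 0.3734 × 96485 / 0.643 = 56030 C
t = Q / I = 56030 / 0.899 = 62320 s = 1040 min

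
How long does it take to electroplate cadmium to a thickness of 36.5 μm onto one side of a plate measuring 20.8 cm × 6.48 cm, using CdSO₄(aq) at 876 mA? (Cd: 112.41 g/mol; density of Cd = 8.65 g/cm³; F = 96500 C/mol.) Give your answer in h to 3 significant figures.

Plated area = 20.8 × 6.48 = 134.8 cm²
Volume = 134.8 × 36.5×10⁻⁴ cm = 0.4920 cm³
m(Cd) = 0.4920 × 8.65 = 4.256 g
n(Cd) = 4.256 / 112.41 = 0.03786 mol; n(e⁻) = 2 × 0.03786 = 0.07572 mol
Q = 0.07572 × 96500 = 7307 C
t = 7307 / 0.876 = 8341 s = 2.32 h

2.32 h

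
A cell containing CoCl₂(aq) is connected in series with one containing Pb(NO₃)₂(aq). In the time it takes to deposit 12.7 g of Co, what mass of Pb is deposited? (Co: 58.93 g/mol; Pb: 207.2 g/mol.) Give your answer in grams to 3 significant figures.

n(Co) = 12.7 / 58.93 = 0.2155 mol
Co²⁺ + 2e⁻ → Co, so n(e⁻) = 2 × 0.2155 = 0.4310 mol
Same current for the same time ⇒ same n(e⁻) = 0.4310 mol in both cells.
Pb²⁺ + 2e⁻ → Pb, so n(Pb) = 0.4310 / 2 = 0.2155 mol
m(Pb) = 0.2155 × 207.2 = 44.7 g

44.7 g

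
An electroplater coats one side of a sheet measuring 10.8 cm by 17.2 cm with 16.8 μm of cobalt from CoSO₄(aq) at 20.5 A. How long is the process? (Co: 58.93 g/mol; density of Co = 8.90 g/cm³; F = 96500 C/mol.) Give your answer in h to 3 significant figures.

Plated area = 10.8 × 17.2 = 185.8 cm²
Volume = 185.8 × 16.8×10⁻⁴ cm = 0.3121 cm³
m(Co) = 0.3121 × 8.90 = 2.778 g
n(Co) = 2.778 / 58.93 = 0.04714 mol; n(e⁻) = 2 × 0.04714 = 0.09428 mol
Q = 0.09428 × 96500 = 9098 C
t = 9098 / 20.5 = 443.8 s = 0.123 h

0.123 h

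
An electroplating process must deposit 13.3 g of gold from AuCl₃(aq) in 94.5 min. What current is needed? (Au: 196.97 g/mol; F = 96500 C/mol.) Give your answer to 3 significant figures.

n(Au) = 13.3 / 196.97 = 0.06752 mol
Au³⁺ + 3e⁻ → Au, so n(e⁻) = 3 × 0.06752 = 0.2026 mol
Q = 0.2026 × 96500 = 19550 C
I = Q / t = 19550 / 5670 s = 3.45 A

3.45 A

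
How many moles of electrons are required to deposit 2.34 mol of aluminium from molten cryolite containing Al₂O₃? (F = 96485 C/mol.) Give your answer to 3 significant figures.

7.02 mol

Al³⁺ + 3e⁻ → Al, so n(e⁻) = 3 × 2.34 = 7.020 mol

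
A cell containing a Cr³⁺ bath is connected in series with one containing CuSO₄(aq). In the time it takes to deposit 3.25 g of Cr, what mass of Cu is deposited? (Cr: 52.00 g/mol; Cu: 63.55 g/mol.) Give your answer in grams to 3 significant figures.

5.96 g

n(Cr) = 3.25 / 52.00 = 0.06250 mol
Cr³⁺ + 3e⁻ → Cr, so n(e⁻) = 3 × 0.06250 = 0.1875 mol
Since the cells are in series, n(e⁻) in the Cu cell is also 0.1875 mol.
Cu²⁺ + 2e⁻ → Cu, so n(Cu) = 0.1875 / 2 = 0.09375 mol
m(Cu) = 0.09375 × 63.55 = 5.96 g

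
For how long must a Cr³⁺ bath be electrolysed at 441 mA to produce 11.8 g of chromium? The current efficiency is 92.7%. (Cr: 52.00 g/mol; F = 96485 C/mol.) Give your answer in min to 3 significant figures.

n(Cr) = 11.8 / 52.00 = 0.2269 mol
Cr³⁺ + 3e⁻ → Cr, so n(e⁻) = 3 × 0.2269 = 0.6807 mol
Q = 0.6807 × 96485 / 0.927 = 70850 C
t = Q / I = 70850 / 0.441 = 1.607×10^5 s = 2680 min

2680 min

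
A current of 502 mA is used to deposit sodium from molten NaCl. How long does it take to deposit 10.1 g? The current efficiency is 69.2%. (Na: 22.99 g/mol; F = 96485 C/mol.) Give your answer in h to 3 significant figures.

n(Na) = 10.1 / 22.99 = 0.4393 mol
Na⁺ + e⁻ → Na, so n(e⁻) = 0.4393 mol
Q = 0.4393 × 96485 / 0.692 = 61250 C
t = Q / I = 61250 / 0.502 = 1.220×10^5 s = 33.9 h

33.9 h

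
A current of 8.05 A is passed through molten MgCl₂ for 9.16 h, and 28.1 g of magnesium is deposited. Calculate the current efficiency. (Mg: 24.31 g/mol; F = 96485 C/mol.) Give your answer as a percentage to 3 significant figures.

Q = 8.05 × 32976 = 2.655×10^5 C
n(e⁻) = 2.655×10^5 / 96485 = 2.752 mol
Mg²⁺ + 2e⁻ → Mg, so theoretical n(Mg) = 1.376 mol → 33.45 g
Efficiency = 28.1 / 33.45 = 0.8401 = 84.0%

84.0%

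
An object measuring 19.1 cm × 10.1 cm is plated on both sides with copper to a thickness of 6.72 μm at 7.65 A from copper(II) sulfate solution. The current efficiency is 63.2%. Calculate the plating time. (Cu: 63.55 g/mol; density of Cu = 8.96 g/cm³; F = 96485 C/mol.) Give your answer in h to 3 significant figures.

Plated area = 2 × 19.1 × 10.1 = 385.8 cm²
Volume = 385.8 × 6.72×10⁻⁴ cm = 0.2593 cm³
m(Cu) = 0.2593 × 8.96 = 2.323 g
n(Cu) = 2.323 / 63.55 = 0.03655 mol; n(e⁻) = 2 × 0.03655 = 0.07310 mol
Q = 0.07310 × 96485 / 0.632 = 11160 C
t = 11160 / 7.65 = 1459 s = 0.405 h

0.405 h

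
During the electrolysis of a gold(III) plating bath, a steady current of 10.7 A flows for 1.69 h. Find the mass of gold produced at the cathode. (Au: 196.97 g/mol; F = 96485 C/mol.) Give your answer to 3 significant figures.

44.3 g

Q = It = 10.7 × 6084 = 65100 C
n(e⁻) = 65100 / 96485 = 0.6747 mol
Au³⁺ + 3e⁻ → Au, so n(Au) = 0.6747 / 3 = 0.2249 mol
m = 0.2249 × 196.97 = 44.3 g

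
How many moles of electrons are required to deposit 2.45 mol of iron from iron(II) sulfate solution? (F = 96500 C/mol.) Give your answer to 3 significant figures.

Fe²⁺ + 2e⁻ → Fe, so n(e⁻) = 2 × 2.45 = 4.900 mol

4.90 mol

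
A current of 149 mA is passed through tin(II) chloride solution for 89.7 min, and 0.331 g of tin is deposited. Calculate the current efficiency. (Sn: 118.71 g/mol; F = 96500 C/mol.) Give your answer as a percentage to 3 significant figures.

67.1%

Q = 0.149 × 5382 = 801.9 C
n(e⁻) = 801.9 / 96500 = 0.008310 mol
Sn²⁺ + 2e⁻ → Sn, so theoretical n(Sn) = 0.004155 mol → 0.4932 g
Efficiency = 0.331 / 0.4932 = 0.6711 = 67.1%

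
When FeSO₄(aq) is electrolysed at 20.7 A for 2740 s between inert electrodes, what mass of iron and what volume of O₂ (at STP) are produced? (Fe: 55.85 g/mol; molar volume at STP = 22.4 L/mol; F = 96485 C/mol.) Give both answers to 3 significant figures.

16.4 g Fe; 3.29 L O₂

Q = 20.7 × 2740 = 56720 C; n(e⁻) = 56720 / 96485 = 0.5879 mol
Cathode: Fe²⁺ + 2e⁻ → Fe → n(Fe) = 0.5879/2 = 0.2940 mol → 16.4 g
Anode: 2H₂O → O₂ + 4H⁺ + 4e⁻ → n(O₂) = 0.5879/4 = 0.1470 mol → 3.29 L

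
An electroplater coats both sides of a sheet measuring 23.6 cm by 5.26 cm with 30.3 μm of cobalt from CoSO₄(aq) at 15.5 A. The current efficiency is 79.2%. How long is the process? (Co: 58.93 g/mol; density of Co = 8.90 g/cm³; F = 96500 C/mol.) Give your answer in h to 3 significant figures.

Plated area = 2 × 23.6 × 5.26 = 248.3 cm²
Volume = 248.3 × 30.3×10⁻⁴ cm = 0.7523 cm³
m(Co) = 0.7523 × 8.90 = 6.695 g
n(Co) = 6.695 / 58.93 = 0.1136 mol; n(e⁻) = 2 × 0.1136 = 0.2272 mol
Q = 0.2272 × 96500 / 0.792 = 27680 C
t = 27680 / 15.5 = 1786 s = 0.496 h

0.496 h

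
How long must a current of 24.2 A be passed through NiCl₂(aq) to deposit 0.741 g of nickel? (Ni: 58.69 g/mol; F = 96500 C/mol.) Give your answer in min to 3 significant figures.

1.68 min

n(Ni) = 0.741 / 58.69 = 0.01263 mol
Ni²⁺ + 2e⁻ → Ni, so n(e⁻) = 2 × 0.01263 = 0.02526 mol
Q = 0.02526 × 96500 = 2438 C
t = Q / I = 2438 / 24.2 = 100.7 s = 1.68 min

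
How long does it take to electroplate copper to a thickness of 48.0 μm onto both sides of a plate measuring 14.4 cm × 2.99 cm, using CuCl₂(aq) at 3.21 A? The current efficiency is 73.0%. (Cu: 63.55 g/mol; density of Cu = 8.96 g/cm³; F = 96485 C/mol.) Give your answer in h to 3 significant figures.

Plated area = 2 × 14.4 × 2.99 = 86.11 cm²
Volume = 86.11 × 48.0×10⁻⁴ cm = 0.4133 cm³
m(Cu) = 0.4133 × 8.96 = 3.703 g
n(Cu) = 3.703 / 63.55 = 0.05827 mol; n(e⁻) = 2 × 0.05827 = 0.1165 mol
Q = 0.1165 × 96485 / 0.730 = 15400 C
t = 15400 / 3.21 = 4798 s = 1.33 h

1.33 h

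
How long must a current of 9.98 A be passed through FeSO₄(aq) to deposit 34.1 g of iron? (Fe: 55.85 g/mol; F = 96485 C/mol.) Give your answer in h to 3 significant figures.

n(Fe) = 34.1 / 55.85 = 0.6106 mol
Fe²⁺ + 2e⁻ → Fe, so n(e⁻) = 2 × 0.6106 = 1.221 mol
Q = 1.221 × 96485 = 1.178×10^5 C
t = Q / I = 1.178×10^5 / 9.98 = 11800 s = 3.28 h

3.28 h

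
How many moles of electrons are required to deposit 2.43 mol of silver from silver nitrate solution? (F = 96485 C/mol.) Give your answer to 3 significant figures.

Ag⁺ + e⁻ → Ag, so n(e⁻) = 1 × 2.43 = 2.430 mol

2.43 mol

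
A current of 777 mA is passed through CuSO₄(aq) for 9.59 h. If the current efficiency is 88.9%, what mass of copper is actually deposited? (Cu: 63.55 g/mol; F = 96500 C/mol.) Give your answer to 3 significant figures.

Q = 0.777 × 34524 = 26830 C
n(e⁻) = 26830 / 96500 = 0.2780 mol
Cu²⁺ + 2e⁻ → Cu, so theoretical m(Cu) = 0.1390 × 63.55 = 8.833 g
Actual mass = 88.9% × 8.833 = 7.85 g

7.85 g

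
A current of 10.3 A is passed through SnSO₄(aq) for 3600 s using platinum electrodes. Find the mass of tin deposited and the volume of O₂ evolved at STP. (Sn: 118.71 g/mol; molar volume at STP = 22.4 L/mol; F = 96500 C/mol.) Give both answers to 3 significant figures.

22.8 g Sn; 2.15 L O₂

Q = 10.3 × 3600 = 37080 C; n(e⁻) = 37080 / 96500 = 0.3842 mol
Cathode: Sn²⁺ + 2e⁻ → Sn → n(Sn) = 0.3842/2 = 0.1921 mol → 22.8 g
Anode: 2H₂O → O₂ + 4H⁺ + 4e⁻ → n(O₂) = 0.3842/4 = 0.09605 mol → 2.15 L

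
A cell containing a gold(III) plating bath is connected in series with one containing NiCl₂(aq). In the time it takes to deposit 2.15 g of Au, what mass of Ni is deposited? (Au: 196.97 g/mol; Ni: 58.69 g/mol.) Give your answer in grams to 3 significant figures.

n(Au) = 2.15 / 196.97 = 0.01092 mol
Au³⁺ + 3e⁻ → Au, so n(e⁻) = 3 × 0.01092 = 0.03276 mol
The cells are in series, so the same charge (and hence the same n(e⁻) = 0.03276 mol) passes through both.
Ni²⁺ + 2e⁻ → Ni, so n(Ni) = 0.03276 / 2 = 0.01638 mol
m(Ni) = 0.01638 × 58.69 = 0.961 g

0.961 g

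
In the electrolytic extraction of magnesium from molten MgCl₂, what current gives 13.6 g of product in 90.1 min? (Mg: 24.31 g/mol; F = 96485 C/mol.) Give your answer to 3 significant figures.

n(Mg) = 13.6 / 24.31 = 0.5594 mol
Mg²⁺ + 2e⁻ → Mg, so n(e⁻) = 2 × 0.5594 = 1.119 mol
Q = 1.119 × 96485 = 1.080×10^5 C
I = Q / t = 1.080×10^5 / 5406 s = 20.0 A

20.0 A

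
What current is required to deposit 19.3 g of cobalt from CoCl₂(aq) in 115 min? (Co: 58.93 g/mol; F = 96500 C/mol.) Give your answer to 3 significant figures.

n(Co) = 19.3 / 58.93 = 0.3275 mol
Co²⁺ + 2e⁻ → Co, so n(e⁻) = 2 × 0.3275 = 0.6550 mol
Q = 0.6550 × 96500 = 63210 C
I = Q / t = 63210 / 6900 s = 9.16 A

9.16 A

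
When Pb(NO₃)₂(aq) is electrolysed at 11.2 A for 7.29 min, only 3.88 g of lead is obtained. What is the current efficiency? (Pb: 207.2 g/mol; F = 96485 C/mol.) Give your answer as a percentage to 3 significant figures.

73.8%

Q = 11.2 × 437.4 = 4899 C
n(e⁻) = 4899 / 96485 = 0.05077 mol
Pb²⁺ + 2e⁻ → Pb, so theoretical n(Pb) = 0.02539 mol → 5.261 g
Efficiency = 3.88 / 5.261 = 0.7375 = 73.8%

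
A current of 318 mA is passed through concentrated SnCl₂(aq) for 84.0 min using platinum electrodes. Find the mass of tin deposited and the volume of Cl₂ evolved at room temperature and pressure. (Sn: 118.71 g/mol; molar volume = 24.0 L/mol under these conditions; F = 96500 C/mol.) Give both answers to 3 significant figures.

Q = 0.318 × 5040 = 1603 C; n(e⁻) = 1603 / 96500 = 0.01661 mol
Cathode: Sn²⁺ + 2e⁻ → Sn → n(Sn) = 0.01661/2 = 0.008305 mol → 0.986 g
Anode: 2Cl⁻ → Cl₂ + 2e⁻ → n(Cl₂) = 0.01661/2 = 0.008305 mol → 0.199 L

0.986 g Sn; 0.199 L Cl₂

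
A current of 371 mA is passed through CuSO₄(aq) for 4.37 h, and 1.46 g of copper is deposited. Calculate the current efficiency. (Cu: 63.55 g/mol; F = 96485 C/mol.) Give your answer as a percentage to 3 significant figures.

76.0%

Q = 0.371 × 15732 = 5837 C
n(e⁻) = 5837 / 96485 = 0.06050 mol
Cu²⁺ + 2e⁻ → Cu, so theoretical n(Cu) = 0.03025 mol → 1.922 g
Efficiency = 1.46 / 1.922 = 0.7596 = 76.0%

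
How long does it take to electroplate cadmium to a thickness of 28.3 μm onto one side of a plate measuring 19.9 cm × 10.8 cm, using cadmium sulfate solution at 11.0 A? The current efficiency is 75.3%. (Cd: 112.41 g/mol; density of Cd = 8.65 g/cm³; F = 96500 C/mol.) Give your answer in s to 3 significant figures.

1090 s

Plated area = 19.9 × 10.8 = 214.9 cm²
Volume = 214.9 × 28.3×10⁻⁴ cm = 0.6082 cm³
m(Cd) = 0.6082 × 8.65 = 5.261 g
n(Cd) = 5.261 / 112.41 = 0.04680 mol; n(e⁻) = 2 × 0.04680 = 0.09360 mol
Q = 0.09360 × 96500 / 0.753 = 12000 C
t = 12000 / 11.0 = 1091 s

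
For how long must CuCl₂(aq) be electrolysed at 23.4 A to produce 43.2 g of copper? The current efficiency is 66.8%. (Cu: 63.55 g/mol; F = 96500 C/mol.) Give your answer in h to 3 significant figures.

2.33 h

n(Cu) = 43.2 / 63.55 = 0.6798 mol
Cu²⁺ + 2e⁻ → Cu, so n(e⁻) = 2 × 0.6798 = 1.360 mol
Q = 1.360 × 96500 / 0.668 = 1.965×10^5 C
t = Q / I = 1.965×10^5 / 23.4 = 8397 s = 2.33 h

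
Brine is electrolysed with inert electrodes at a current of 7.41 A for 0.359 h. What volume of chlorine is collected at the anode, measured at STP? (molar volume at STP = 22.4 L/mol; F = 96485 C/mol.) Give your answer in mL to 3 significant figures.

1110 mL

Q = It = 7.41 × 1292.4 = 9577 C
n(e⁻) = 9577 / 96485 = 0.09926 mol
2Cl⁻ → Cl₂ + 2e⁻, so n(Cl₂) = 0.09926 / 2 = 0.04963 mol
V = 0.04963 × 22.4 = 1.112 L
= 1110 mL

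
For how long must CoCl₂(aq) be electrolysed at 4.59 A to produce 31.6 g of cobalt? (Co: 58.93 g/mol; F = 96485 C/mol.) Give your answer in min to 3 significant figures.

376 min

n(Co) = 31.6 / 58.93 = 0.5362 mol
Co²⁺ + 2e⁻ → Co, so n(e⁻) = 2 × 0.5362 = 1.072 mol
Q = 1.072 × 96485 = 1.034×10^5 C
t = Q / I = 1.034×10^5 / 4.59 = 22530 s = 376 min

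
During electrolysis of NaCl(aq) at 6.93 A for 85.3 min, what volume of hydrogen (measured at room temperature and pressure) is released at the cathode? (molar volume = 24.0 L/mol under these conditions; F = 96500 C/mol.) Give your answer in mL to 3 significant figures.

Q = 6.93 A × 5118 s = 35470 C
Moles of electrons = 35470 / 96500 = 0.3676 mol
2H⁺ + 2e⁻ → H₂, so n(H₂) = 0.3676 / 2 = 0.1838 mol
V = 0.1838 × 24.0 = 4.411 L
= 4410 mL

4410 mL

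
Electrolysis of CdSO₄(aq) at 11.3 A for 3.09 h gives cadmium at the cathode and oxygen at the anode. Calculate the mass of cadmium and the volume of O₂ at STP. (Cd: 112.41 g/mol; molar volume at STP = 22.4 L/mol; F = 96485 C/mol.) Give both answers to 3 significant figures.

73.2 g Cd; 7.30 L O₂

Q = 11.3 × 11124 = 1.257×10^5 C; n(e⁻) = 1.257×10^5 / 96485 = 1.303 mol
Cathode: Cd²⁺ + 2e⁻ → Cd → n(Cd) = 1.303/2 = 0.6515 mol → 73.2 g
Anode: 2H₂O → O₂ + 4H⁺ + 4e⁻ → n(O₂) = 1.303/4 = 0.3258 mol → 7.30 L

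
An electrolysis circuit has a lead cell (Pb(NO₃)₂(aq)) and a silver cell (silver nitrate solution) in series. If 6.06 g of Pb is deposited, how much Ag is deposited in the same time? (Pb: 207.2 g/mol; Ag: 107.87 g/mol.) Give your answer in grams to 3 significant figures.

6.31 g

n(Pb) = 6.06 / 207.2 = 0.02925 mol
Pb²⁺ + 2e⁻ → Pb, so n(e⁻) = 2 × 0.02925 = 0.05850 mol
Since the cells are in series, n(e⁻) in the Ag cell is also 0.05850 mol.
Ag⁺ + e⁻ → Ag, so n(Ag) = 0.05850 mol
m(Ag) = 0.05850 × 107.87 = 6.31 g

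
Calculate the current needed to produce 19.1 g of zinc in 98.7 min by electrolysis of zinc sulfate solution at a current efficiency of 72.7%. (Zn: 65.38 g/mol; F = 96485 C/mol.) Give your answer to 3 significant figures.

n(Zn) = 19.1 / 65.38 = 0.2921 mol
Zn²⁺ + 2e⁻ → Zn, so n(e⁻) = 2 × 0.2921 = 0.5842 mol
Q = 0.5842 × 96485 / 0.727 = 77530 C
I = Q / t = 77530 / 5922 s = 13.1 A

13.1 A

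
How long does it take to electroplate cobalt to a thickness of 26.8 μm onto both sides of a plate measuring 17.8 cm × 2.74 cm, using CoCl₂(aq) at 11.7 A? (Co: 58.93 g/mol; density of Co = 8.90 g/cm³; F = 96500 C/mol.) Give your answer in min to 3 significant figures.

10.9 min

Plated area = 2 × 17.8 × 2.74 = 97.54 cm²
Volume = 97.54 × 26.8×10⁻⁴ cm = 0.2614 cm³
m(Co) = 0.2614 × 8.90 = 2.326 g
n(Co) = 2.326 / 58.93 = 0.03947 mol; n(e⁻) = 2 × 0.03947 = 0.07894 mol
Q = 0.07894 × 96500 = 7618 C
t = 7618 / 11.7 = 651.1 s = 10.9 min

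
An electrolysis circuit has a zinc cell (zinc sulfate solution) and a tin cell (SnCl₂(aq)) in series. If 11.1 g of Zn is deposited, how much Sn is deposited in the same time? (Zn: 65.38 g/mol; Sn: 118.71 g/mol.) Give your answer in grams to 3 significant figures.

20.2 g

n(Zn) = 11.1 / 65.38 = 0.1698 mol
Zn²⁺ + 2e⁻ → Zn, so n(e⁻) = 2 × 0.1698 = 0.3396 mol
Same current for the same time ⇒ same n(e⁻) = 0.3396 mol in both cells.
Sn²⁺ + 2e⁻ → Sn, so n(Sn) = 0.3396 / 2 = 0.1698 mol
m(Sn) = 0.1698 × 118.71 = 20.2 g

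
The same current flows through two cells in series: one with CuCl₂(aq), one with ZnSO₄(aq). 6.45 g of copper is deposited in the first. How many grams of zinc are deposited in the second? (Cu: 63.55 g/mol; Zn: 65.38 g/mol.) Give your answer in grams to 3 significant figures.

n(Cu) = 6.45 / 63.55 = 0.1015 mol
Cu²⁺ + 2e⁻ → Cu, so n(e⁻) = 2 × 0.1015 = 0.2030 mol
Since the cells are in series, n(e⁻) in the Zn cell is also 0.2030 mol.
Zn²⁺ + 2e⁻ → Zn, so n(Zn) = 0.2030 / 2 = 0.1015 mol
m(Zn) = 0.1015 × 65.38 = 6.64 g

6.64 g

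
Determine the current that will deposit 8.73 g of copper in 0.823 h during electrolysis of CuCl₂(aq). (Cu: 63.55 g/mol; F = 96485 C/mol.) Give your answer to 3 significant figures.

n(Cu) = 8.73 / 63.55 = 0.1374 mol
Cu²⁺ + 2e⁻ → Cu, so n(e⁻) = 2 × 0.1374 = 0.2748 mol
Q = 0.2748 × 96485 = 26510 C
I = Q / t = 26510 / 2962.8 s = 8.95 A

8.95 A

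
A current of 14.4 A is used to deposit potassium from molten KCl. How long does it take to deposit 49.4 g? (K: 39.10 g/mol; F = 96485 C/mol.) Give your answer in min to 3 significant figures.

n(K) = 49.4 / 39.10 = 1.263 mol
K⁺ + e⁻ → K, so n(e⁻) = 1.263 mol
Q = 1.263 × 96485 = 1.219×10^5 C
t = Q / I = 1.219×10^5 / 14.4 = 8465 s = 141 min

141 min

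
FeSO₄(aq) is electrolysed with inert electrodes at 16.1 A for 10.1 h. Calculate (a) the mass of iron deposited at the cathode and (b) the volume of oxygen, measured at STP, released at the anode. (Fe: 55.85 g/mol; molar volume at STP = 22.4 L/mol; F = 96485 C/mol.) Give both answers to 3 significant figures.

Q = 16.1 × 36360 = 5.854×10^5 C; n(e⁻) = 5.854×10^5 / 96485 = 6.067 mol
Cathode: Fe²⁺ + 2e⁻ → Fe → n(Fe) = 6.067/2 = 3.034 mol → 169 g
Anode: 2H₂O → O₂ + 4H⁺ + 4e⁻ → n(O₂) = 6.067/4 = 1.517 mol → 34.0 L

169 g Fe; 34.0 L O₂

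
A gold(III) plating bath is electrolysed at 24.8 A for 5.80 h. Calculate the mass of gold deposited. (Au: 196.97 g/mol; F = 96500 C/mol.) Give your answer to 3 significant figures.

Q = It = 24.8 × 20880 = 5.178×10^5 C
n(e⁻) = 5.178×10^5 / 96500 = 5.366 mol
Au³⁺ + 3e⁻ → Au, so n(Au) = 5.366 / 3 = 1.789 mol
m = 1.789 × 196.97 = 352 g

352 g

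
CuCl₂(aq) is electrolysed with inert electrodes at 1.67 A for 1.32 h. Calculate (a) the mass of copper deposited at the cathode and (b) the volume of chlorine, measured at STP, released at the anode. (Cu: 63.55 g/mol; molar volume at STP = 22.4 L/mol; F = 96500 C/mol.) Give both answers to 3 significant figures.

2.61 g Cu; 0.921 L Cl₂

Q = 1.67 × 4752 = 7936 C; n(e⁻) = 7936 / 96500 = 0.08224 mol
Cathode: Cu²⁺ + 2e⁻ → Cu → n(Cu) = 0.08224/2 = 0.04112 mol → 2.61 g
Anode: 2Cl⁻ → Cl₂ + 2e⁻ → n(Cl₂) = 0.08224/2 = 0.04112 mol → 0.921 L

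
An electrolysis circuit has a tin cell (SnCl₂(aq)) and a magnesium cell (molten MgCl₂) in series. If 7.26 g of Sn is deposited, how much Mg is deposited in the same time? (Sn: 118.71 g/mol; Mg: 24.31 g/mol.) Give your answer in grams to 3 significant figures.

n(Sn) = 7.26 / 118.71 = 0.06116 mol
Sn²⁺ + 2e⁻ → Sn, so n(e⁻) = 2 × 0.06116 = 0.1223 mol
In series, the same 0.1223 mol of electrons flows through the second cell.
Mg²⁺ + 2e⁻ → Mg, so n(Mg) = 0.1223 / 2 = 0.06115 mol
m(Mg) = 0.06115 × 24.31 = 1.49 g

1.49 g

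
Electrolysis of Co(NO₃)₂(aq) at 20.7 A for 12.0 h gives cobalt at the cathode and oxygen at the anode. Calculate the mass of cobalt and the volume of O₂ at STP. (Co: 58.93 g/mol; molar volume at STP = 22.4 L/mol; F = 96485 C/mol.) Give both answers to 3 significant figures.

273 g Co; 51.9 L O₂

Q = 20.7 × 43200 = 8.942×10^5 C; n(e⁻) = 8.942×10^5 / 96485 = 9.268 mol
Cathode: Co²⁺ + 2e⁻ → Co → n(Co) = 9.268/2 = 4.634 mol → 273 g
Anode: 2H₂O → O₂ + 4H⁺ + 4e⁻ → n(O₂) = 9.268/4 = 2.317 mol → 51.9 L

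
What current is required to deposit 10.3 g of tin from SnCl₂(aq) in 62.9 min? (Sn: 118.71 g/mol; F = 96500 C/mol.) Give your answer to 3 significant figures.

4.44 A

n(Sn) = 10.3 / 118.71 = 0.08677 mol
Sn²⁺ + 2e⁻ → Sn, so n(e⁻) = 2 × 0.08677 = 0.1735 mol
Q = 0.1735 × 96500 = 16740 C
I = Q / t = 16740 / 3774 s = 4.44 A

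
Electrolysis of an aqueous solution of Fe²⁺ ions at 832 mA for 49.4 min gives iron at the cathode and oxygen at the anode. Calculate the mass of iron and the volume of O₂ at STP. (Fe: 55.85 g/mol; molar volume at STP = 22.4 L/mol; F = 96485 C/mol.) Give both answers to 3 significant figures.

Q = 0.832 × 2964 = 2466 C; n(e⁻) = 2466 / 96485 = 0.02556 mol
Cathode: Fe²⁺ + 2e⁻ → Fe → n(Fe) = 0.02556/2 = 0.01278 mol → 0.714 g
Anode: 2H₂O → O₂ + 4H⁺ + 4e⁻ → n(O₂) = 0.02556/4 = 0.006390 mol → 0.143 L

0.714 g Fe; 0.143 L O₂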